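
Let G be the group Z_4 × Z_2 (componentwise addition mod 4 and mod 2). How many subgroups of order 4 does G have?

3

|G| = 8 and 4 | 8, so subgroups of order 4 are possible by Lagrange.
The subgroups of order 4 are: {(0,0), (0,1), (2,0), (2,1)}; {(0,0), (1,0), (2,0), (3,0)}; {(0,0), (1,1), (2,0), (3,1)}.
So G has 3 subgroups of order 4.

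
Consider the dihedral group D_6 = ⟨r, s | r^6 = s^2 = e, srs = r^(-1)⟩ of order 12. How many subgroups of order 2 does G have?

7

|G| = 12 and 2 | 12, so subgroups of order 2 are possible by Lagrange.
The subgroups of order 2 are: {e, r^2s}; {e, r^3}; {e, r^3s}; {e, r^4s}; … (7 in all).
So G has 7 subgroups of order 2.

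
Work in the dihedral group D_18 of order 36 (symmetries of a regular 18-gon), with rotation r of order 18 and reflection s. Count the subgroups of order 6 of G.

|G| = 36 and 6 | 36, so subgroups of order 6 are possible by Lagrange.
The subgroups of order 6 are: {e, r^6, r^12, r^4s, r^10s, r^16s}; {e, r^6, r^12, r^5s, r^11s, r^17s}; {e, r^6, r^12, s, r^6s, r^12s}; {e, r^6, r^12, rs, r^7s, r^13s}; … (7 in all).
So G has 7 subgroups of order 6.

7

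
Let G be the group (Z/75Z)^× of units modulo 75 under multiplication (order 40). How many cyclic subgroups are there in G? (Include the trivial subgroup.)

Each element a generates a cyclic subgroup ⟨a⟩; distinct elements may generate the same one (a cyclic group of order d has φ(d) generators).
Cyclic subgroups by order — order 1: 1; order 2: 3; order 4: 2; order 5: 1; order 10: 3; order 20: 2.
Total: 12.

12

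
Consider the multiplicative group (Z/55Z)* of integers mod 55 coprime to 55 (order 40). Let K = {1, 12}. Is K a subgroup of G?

No

12 ∈ K but its inverse 23 ∉ K, so K is not a subgroup.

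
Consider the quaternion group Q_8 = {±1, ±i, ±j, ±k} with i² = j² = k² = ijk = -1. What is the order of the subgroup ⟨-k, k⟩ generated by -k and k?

4

|⟨-k⟩| = 4 and |⟨k⟩| = 4, so |H| is a multiple of lcm(4, 4) = 4 and divides |G| = 8.
Closing under the operation: H = {1, -1, k, -k}, so |H| = 4.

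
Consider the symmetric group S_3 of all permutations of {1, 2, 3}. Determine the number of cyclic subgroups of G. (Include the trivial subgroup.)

A cyclic subgroup of order d is generated by each of its φ(d) elements of order d, so the cyclic subgroups of order d number (#elements of order d)/φ(d).
Cyclic subgroups by order — order 1: 1; order 2: 3; order 3: 1.
Total: 5.

5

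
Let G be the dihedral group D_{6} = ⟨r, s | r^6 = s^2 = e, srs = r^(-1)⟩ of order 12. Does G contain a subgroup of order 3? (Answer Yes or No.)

3 | 12. A subgroup of order 3 is {e, r^2, r^4}.

Yes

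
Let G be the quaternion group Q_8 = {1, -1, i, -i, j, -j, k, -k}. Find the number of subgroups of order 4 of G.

|G| = 8 and 4 | 8, so subgroups of order 4 are possible by Lagrange.
The subgroups of order 4 are: {1, -1, i, -i}; {1, -1, j, -j}; {1, -1, k, -k}.
So G has 3 subgroups of order 4.

3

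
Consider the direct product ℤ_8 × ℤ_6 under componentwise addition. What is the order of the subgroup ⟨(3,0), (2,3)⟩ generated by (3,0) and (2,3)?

16

|⟨(3,0)⟩| = 8 and |⟨(2,3)⟩| = 4, so |H| is a multiple of lcm(8, 4) = 8 and divides |G| = 48.
Closing under the operation: H = {(0,0), (0,3), (1,0), (1,3), (2,0), (2,3), (3,0), (3,3), (4,0), (4,3), (5,0), (5,3), (6,0), (6,3), (7,0), (7,3)}, so |H| = 16.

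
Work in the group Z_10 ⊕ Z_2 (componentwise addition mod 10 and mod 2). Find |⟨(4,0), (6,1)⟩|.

10

|⟨(4,0)⟩| = 5 and |⟨(6,1)⟩| = 10, so |H| is a multiple of lcm(5, 10) = 10 and divides |G| = 20.
Closing under the operation: H = {(0,0), (0,1), (2,0), (2,1), (4,0), (4,1), (6,0), (6,1), (8,0), (8,1)}, so |H| = 10.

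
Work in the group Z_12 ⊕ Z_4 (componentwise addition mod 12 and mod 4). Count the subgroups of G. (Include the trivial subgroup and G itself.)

30

|G| = 48, so by Lagrange every subgroup order divides 48. Divisors: 1, 2, 3, 4, 6, 8, 12, 16, 24, 48.
Subgroups by order — order 1: 1; order 2: 3; order 3: 1; order 4: 7; order 6: 3; order 8: 3; order 12: 7; order 16: 1; order 24: 3; order 48: 1.
Total: 1 + 3 + 1 + 7 + 3 + 3 + 7 + 1 + 3 + 1 = 30.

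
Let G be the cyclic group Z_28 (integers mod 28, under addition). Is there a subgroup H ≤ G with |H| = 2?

2 | 28. A subgroup of order 2 is {0, 14}.

Yes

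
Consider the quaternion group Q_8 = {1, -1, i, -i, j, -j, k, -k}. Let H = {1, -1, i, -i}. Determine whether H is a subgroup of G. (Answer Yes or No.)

|H| = 4 divides |G| = 8, consistent with Lagrange.
H contains the identity, every element's inverse is in H, and H is closed under ·: it is a subgroup.
In fact H = ⟨-i⟩.

Yes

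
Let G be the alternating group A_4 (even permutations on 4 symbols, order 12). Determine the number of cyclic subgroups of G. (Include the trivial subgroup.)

Group the elements of G by the cyclic subgroup they generate; each cyclic subgroup of order d accounts for φ(d) elements.
Cyclic subgroups by order — order 1: 1; order 2: 3; order 3: 4.
Total: 8.

8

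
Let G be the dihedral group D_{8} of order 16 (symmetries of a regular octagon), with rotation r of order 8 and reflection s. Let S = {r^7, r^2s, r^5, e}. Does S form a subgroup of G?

No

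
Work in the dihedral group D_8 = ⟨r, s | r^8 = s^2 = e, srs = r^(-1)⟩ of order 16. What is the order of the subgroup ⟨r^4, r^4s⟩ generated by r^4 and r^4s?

4

|⟨r^4⟩| = 2 and |⟨r^4s⟩| = 2, so |H| is a multiple of lcm(2, 2) = 2 and divides |G| = 16.
Closing under the operation: H = {e, r^4, s, r^4s}, so |H| = 4.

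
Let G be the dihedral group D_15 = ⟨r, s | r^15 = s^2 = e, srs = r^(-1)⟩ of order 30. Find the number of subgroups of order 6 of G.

|G| = 30 and 6 | 30, so subgroups of order 6 are possible by Lagrange.
The subgroups of order 6 are: {e, r^5, r^10, s, r^5s, r^10s}; {e, r^5, r^10, rs, r^6s, r^11s}; {e, r^5, r^10, r^2s, r^7s, r^12s}; {e, r^5, r^10, r^3s, r^8s, r^13s}; … (5 in all).
So G has 5 subgroups of order 6.

5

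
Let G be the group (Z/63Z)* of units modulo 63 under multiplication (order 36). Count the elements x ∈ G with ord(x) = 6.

Enumerating element orders in G gives 24 elements of order 6.

24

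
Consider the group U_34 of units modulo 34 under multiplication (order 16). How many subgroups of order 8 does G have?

1

|G| = 16 and 8 | 16, so subgroups of order 8 are possible by Lagrange.
The subgroups of order 8 are: {1, 9, 13, 15, 19, 21, 25, 33}.
So G has 1 subgroup of order 8.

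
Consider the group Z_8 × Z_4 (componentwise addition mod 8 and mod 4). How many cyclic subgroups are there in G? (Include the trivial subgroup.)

14

Each element a generates a cyclic subgroup ⟨a⟩; distinct elements may generate the same one (a cyclic group of order d has φ(d) generators).
Cyclic subgroups by order — order 1: 1; order 2: 3; order 4: 6; order 8: 4.
Total: 14.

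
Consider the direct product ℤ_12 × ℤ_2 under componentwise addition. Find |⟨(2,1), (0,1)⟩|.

|⟨(2,1)⟩| = 6 and |⟨(0,1)⟩| = 2, so |H| is a multiple of lcm(6, 2) = 6 and divides |G| = 24.
Closing under the operation: H = {(0,0), (0,1), (2,0), (2,1), (4,0), (4,1), (6,0), (6,1), (8,0), (8,1), (10,0), (10,1)}, so |H| = 12.

12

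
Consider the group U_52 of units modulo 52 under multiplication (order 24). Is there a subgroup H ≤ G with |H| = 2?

2 | 24. A subgroup of order 2 is {1, 25}.

Yes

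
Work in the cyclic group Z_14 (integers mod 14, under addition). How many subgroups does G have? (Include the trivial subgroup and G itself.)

A cyclic group of order 14 has exactly one subgroup for each divisor of 14.
Divisors of 14: 1, 2, 7, 14.
So Z_14 has 4 subgroups.

4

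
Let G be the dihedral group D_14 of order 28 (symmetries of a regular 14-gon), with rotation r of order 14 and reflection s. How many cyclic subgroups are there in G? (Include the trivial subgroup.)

18

Group the elements of G by the cyclic subgroup they generate; each cyclic subgroup of order d accounts for φ(d) elements.
Cyclic subgroups by order — order 1: 1; order 2: 15; order 7: 1; order 14: 1.
Total: 18.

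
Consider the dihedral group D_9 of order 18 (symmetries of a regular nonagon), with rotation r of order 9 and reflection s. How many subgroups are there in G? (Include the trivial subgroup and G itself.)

|G| = 18, so by Lagrange every subgroup order divides 18. Divisors: 1, 2, 3, 6, 9, 18.
Subgroups by order — order 1: 1; order 2: 9; order 3: 1; order 6: 3; order 9: 1; order 18: 1.
Total: 1 + 9 + 1 + 3 + 1 + 1 = 16.

16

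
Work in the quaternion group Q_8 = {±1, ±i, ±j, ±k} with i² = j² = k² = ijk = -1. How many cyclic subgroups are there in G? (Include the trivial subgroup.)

A cyclic subgroup of order d is generated by each of its φ(d) elements of order d, so the cyclic subgroups of order d number (#elements of order d)/φ(d).
Cyclic subgroups by order — order 1: 1; order 2: 1; order 4: 3.
Total: 5.

5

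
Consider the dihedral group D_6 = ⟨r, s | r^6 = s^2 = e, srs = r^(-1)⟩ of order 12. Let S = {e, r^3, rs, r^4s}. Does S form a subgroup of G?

Yes

|S| = 4 divides |G| = 12, consistent with Lagrange.
S contains the identity, every element's inverse is in S, and S is closed under ·: it is a subgroup.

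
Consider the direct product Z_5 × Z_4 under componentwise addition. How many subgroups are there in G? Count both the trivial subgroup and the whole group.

|G| = 20, so by Lagrange every subgroup order divides 20. Divisors: 1, 2, 4, 5, 10, 20.
Subgroups by order — order 1: 1; order 2: 1; order 4: 1; order 5: 1; order 10: 1; order 20: 1.
Total: 1 + 1 + 1 + 1 + 1 + 1 = 6.

6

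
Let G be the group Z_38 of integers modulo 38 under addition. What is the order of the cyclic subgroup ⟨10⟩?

19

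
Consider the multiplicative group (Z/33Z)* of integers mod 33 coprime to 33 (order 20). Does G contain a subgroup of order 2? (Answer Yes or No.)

Yes

2 | 20. A subgroup of order 2 is {1, 10}.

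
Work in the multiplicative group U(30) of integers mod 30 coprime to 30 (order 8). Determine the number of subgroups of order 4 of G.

|G| = 8 and 4 | 8, so subgroups of order 4 are possible by Lagrange.
The subgroups of order 4 are: {1, 11, 19, 29}; {1, 7, 13, 19}; {1, 17, 19, 23}.
So G has 3 subgroups of order 4.

3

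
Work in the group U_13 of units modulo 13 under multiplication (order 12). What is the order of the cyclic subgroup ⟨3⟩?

3

Compute successive powers of 3 mod 13: 3, 9, 1; 3^3 ≡ 1 (mod 13).
So |⟨3⟩| = 3.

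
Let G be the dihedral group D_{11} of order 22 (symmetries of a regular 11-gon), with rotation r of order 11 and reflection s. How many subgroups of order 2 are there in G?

|G| = 22 and 2 | 22, so subgroups of order 2 are possible by Lagrange.
The subgroups of order 2 are: {e, r^10s}; {e, r^2s}; {e, r^3s}; {e, r^4s}; … (11 in all).
So G has 11 subgroups of order 2.

11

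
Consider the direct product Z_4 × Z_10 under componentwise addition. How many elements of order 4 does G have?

An element (a,b) has order lcm(ord(a), ord(b)); count pairs with lcm equal to 4.
Enumerating gives 4 such elements.

4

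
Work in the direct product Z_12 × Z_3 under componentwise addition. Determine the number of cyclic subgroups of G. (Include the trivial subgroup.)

15

A cyclic subgroup of order d is generated by each of its φ(d) elements of order d, so the cyclic subgroups of order d number (#elements of order d)/φ(d).
Cyclic subgroups by order — order 1: 1; order 2: 1; order 3: 4; order 4: 1; order 6: 4; order 12: 4.
Total: 15.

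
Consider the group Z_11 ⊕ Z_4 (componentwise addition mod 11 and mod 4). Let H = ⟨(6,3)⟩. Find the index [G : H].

1

|⟨(6,3)⟩| = 44 and |G| = 44.
By Lagrange, [G : H] = |G|/|H| = 44/44 = 1.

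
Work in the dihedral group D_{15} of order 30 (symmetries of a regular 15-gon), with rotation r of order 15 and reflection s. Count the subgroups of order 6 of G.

5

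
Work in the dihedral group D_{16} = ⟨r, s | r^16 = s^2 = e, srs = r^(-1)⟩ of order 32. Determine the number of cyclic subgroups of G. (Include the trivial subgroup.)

21

Each element a generates a cyclic subgroup ⟨a⟩; distinct elements may generate the same one (a cyclic group of order d has φ(d) generators).
Cyclic subgroups by order — order 1: 1; order 2: 17; order 4: 1; order 8: 1; order 16: 1.
Total: 21.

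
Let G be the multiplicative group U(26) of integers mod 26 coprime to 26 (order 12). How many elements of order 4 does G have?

The elements of order 4 are: 5, 21.
That's 2.

2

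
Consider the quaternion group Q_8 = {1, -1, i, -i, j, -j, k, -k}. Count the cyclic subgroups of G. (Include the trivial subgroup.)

Each element a generates a cyclic subgroup ⟨a⟩; distinct elements may generate the same one (a cyclic group of order d has φ(d) generators).
Cyclic subgroups by order — order 1: 1; order 2: 1; order 4: 3.
Total: 5.

5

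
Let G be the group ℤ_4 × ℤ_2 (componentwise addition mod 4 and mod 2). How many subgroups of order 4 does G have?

3

|G| = 8 and 4 | 8, so subgroups of order 4 are possible by Lagrange.
The subgroups of order 4 are: {(0,0), (0,1), (2,0), (2,1)}; {(0,0), (1,0), (2,0), (3,0)}; {(0,0), (1,1), (2,0), (3,1)}.
So G has 3 subgroups of order 4.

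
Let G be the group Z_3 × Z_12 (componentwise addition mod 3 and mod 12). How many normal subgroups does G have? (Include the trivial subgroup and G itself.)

18

G is abelian, so every subgroup is normal.
G has 18 subgroups in total, hence 18 normal subgroups.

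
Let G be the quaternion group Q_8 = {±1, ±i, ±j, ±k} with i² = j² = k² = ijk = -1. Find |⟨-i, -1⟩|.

4

|⟨-i⟩| = 4 and |⟨-1⟩| = 2, so |H| is a multiple of lcm(4, 2) = 4 and divides |G| = 8.
Closing under the operation: H = {1, -1, i, -i}, so |H| = 4.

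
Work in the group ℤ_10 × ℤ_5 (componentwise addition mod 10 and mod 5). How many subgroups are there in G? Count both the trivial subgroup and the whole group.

|G| = 50, so by Lagrange every subgroup order divides 50. Divisors: 1, 2, 5, 10, 25, 50.
Subgroups by order — order 1: 1; order 2: 1; order 5: 6; order 10: 6; order 25: 1; order 50: 1.
Total: 1 + 1 + 6 + 6 + 1 + 1 = 16.

16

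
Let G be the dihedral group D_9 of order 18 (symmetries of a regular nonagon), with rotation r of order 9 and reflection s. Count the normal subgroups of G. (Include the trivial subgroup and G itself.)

G has 16 subgroups. Checking conjugation-invariance by order — order 1: 1/1 normal; order 2: 0/9 normal; order 3: 1/1 normal; order 6: 0/3 normal; order 9: 1/1 normal; order 18: 1/1 normal.
Total normal subgroups: 4.

4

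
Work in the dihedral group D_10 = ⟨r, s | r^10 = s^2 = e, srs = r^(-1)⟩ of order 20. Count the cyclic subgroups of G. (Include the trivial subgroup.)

14

A cyclic subgroup of order d is generated by each of its φ(d) elements of order d, so the cyclic subgroups of order d number (#elements of order d)/φ(d).
Cyclic subgroups by order — order 1: 1; order 2: 11; order 5: 1; order 10: 1.
Total: 14.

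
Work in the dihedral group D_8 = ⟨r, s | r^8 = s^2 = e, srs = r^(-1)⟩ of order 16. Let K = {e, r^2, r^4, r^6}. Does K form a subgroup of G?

Yes

|K| = 4 divides |G| = 16, consistent with Lagrange.
K contains the identity, every element's inverse is in K, and K is closed under ·: it is a subgroup.
In fact K = ⟨r^6⟩.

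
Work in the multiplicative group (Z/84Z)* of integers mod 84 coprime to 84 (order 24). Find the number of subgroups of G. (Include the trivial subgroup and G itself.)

|G| = 24, so by Lagrange every subgroup order divides 24. Divisors: 1, 2, 3, 4, 6, 8, 12, 24.
Subgroups by order — order 1: 1; order 2: 7; order 3: 1; order 4: 7; order 6: 7; order 8: 1; order 12: 7; order 24: 1.
Total: 1 + 7 + 1 + 7 + 7 + 1 + 7 + 1 = 32.

32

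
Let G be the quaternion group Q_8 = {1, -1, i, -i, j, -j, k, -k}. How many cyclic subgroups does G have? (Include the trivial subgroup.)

5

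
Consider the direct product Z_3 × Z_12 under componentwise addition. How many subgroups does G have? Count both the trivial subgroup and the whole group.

18

|G| = 36, so by Lagrange every subgroup order divides 36. Divisors: 1, 2, 3, 4, 6, 9, 12, 18, 36.
Subgroups by order — order 1: 1; order 2: 1; order 3: 4; order 4: 1; order 6: 4; order 9: 1; order 12: 4; order 18: 1; order 36: 1.
Total: 1 + 1 + 4 + 1 + 4 + 1 + 4 + 1 + 1 = 18.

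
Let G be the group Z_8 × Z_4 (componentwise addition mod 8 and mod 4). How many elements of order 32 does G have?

0

An element (a,b) has order lcm(ord(a), ord(b)); count pairs with lcm equal to 32.
Enumerating gives 0 such elements.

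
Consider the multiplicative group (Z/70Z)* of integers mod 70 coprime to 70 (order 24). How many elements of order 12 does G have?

The elements of order 12 are: 3, 17, 23, 33, 37, 47, 53, 67.
That's 8.

8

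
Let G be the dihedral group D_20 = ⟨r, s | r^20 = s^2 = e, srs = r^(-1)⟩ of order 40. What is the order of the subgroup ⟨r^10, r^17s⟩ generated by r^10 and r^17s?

|⟨r^10⟩| = 2 and |⟨r^17s⟩| = 2, so |H| is a multiple of lcm(2, 2) = 2 and divides |G| = 40.
Closing under the operation: H = {e, r^10, r^7s, r^17s}, so |H| = 4.

4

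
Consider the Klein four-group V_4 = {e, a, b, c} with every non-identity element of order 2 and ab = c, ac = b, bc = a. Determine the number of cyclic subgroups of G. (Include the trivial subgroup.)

A cyclic subgroup of order d is generated by each of its φ(d) elements of order d, so the cyclic subgroups of order d number (#elements of order d)/φ(d).
Cyclic subgroups by order — order 1: 1; order 2: 3.
Total: 4.

4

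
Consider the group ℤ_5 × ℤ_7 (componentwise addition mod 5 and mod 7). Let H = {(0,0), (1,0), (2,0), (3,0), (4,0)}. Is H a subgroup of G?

Yes

|H| = 5 divides |G| = 35, consistent with Lagrange.
H contains the identity, every element's inverse is in H, and H is closed under +: it is a subgroup.
In fact H = ⟨(4,0)⟩.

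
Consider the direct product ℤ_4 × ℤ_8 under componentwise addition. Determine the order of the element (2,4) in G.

2

The order of (2,4) in Z_4 × Z_8 is lcm(ord(2) in Z_4, ord(4) in Z_8).
ord(2) = 2 and ord(4) = 2, so |⟨(2,4)⟩| = lcm(2, 2) = 2.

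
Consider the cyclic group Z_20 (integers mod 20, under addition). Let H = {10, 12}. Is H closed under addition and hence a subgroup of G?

No

The identity 0 ∉ H, so H is not a subgroup.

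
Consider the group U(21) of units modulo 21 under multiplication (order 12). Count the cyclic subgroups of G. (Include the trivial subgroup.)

Group the elements of G by the cyclic subgroup they generate; each cyclic subgroup of order d accounts for φ(d) elements.
Cyclic subgroups by order — order 1: 1; order 2: 3; order 3: 1; order 6: 3.
Total: 8.

8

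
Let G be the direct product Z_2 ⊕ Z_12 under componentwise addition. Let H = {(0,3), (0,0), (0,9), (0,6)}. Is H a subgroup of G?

|H| = 4 divides |G| = 24, consistent with Lagrange.
H contains the identity, every element's inverse is in H, and H is closed under +: it is a subgroup.
In fact H = ⟨(0,3)⟩.

Yes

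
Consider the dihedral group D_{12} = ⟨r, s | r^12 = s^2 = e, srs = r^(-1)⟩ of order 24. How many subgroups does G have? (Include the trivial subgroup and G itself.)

|G| = 24, so by Lagrange every subgroup order divides 24. Divisors: 1, 2, 3, 4, 6, 8, 12, 24.
Subgroups by order — order 1: 1; order 2: 13; order 3: 1; order 4: 7; order 6: 5; order 8: 3; order 12: 3; order 24: 1.
Total: 1 + 13 + 1 + 7 + 5 + 3 + 3 + 1 = 34.

34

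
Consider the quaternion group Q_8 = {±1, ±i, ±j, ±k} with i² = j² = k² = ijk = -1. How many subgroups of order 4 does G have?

|G| = 8 and 4 | 8, so subgroups of order 4 are possible by Lagrange.
The subgroups of order 4 are: {1, -1, i, -i}; {1, -1, j, -j}; {1, -1, k, -k}.
So G has 3 subgroups of order 4.

3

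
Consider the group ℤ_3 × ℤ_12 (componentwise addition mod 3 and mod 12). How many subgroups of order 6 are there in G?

|G| = 36 and 6 | 36, so subgroups of order 6 are possible by Lagrange.
The subgroups of order 6 are: {(0,0), (0,2), (0,4), (0,6), (0,8), (0,10)}; {(0,0), (0,6), (1,0), (1,6), (2,0), (2,6)}; {(0,0), (0,6), (1,4), (1,10), (2,2), (2,8)}; {(0,0), (0,6), (1,2), (1,8), (2,4), (2,10)}.
So G has 4 subgroups of order 6.

4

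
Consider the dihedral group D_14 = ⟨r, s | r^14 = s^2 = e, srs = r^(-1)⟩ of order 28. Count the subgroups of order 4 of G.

|G| = 28 and 4 | 28, so subgroups of order 4 are possible by Lagrange.
The subgroups of order 4 are: {e, r^7, r^3s, r^10s}; {e, r^7, r^4s, r^11s}; {e, r^7, r^5s, r^12s}; {e, r^7, r^6s, r^13s}; … (7 in all).
So G has 7 subgroups of order 4.

7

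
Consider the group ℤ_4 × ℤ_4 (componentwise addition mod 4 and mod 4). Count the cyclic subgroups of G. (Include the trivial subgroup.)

10

Each element a generates a cyclic subgroup ⟨a⟩; distinct elements may generate the same one (a cyclic group of order d has φ(d) generators).
Cyclic subgroups by order — order 1: 1; order 2: 3; order 4: 6.
Total: 10.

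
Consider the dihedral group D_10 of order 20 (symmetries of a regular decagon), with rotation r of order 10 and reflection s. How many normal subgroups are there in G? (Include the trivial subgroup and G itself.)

G has 22 subgroups. Checking conjugation-invariance by order — order 1: 1/1 normal; order 2: 1/11 normal; order 4: 0/5 normal; order 5: 1/1 normal; order 10: 3/3 normal; order 20: 1/1 normal.
Total normal subgroups: 7.

7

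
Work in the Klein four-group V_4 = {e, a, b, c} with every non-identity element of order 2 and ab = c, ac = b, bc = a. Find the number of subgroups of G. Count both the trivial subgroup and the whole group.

5

|G| = 4, so by Lagrange every subgroup order divides 4. Divisors: 1, 2, 4.
Subgroups by order — order 1: 1; order 2: 3; order 4: 1.
Total: 1 + 3 + 1 = 5.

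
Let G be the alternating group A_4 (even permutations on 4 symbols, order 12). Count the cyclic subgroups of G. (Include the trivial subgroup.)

A cyclic subgroup of order d is generated by each of its φ(d) elements of order d, so the cyclic subgroups of order d number (#elements of order d)/φ(d).
Cyclic subgroups by order — order 1: 1; order 2: 3; order 3: 4.
Total: 8.

8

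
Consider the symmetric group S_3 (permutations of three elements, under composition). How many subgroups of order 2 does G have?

3

|G| = 6 and 2 | 6, so subgroups of order 2 are possible by Lagrange.
The subgroups of order 2 are: {e, (1 2)}; {e, (1 3)}; {e, (2 3)}.
So G has 3 subgroups of order 2.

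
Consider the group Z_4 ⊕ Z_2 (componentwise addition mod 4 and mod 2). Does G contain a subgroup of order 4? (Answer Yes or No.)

4 | 8. A subgroup of order 4 is {(0,0), (0,1), (2,0), (2,1)}.

Yes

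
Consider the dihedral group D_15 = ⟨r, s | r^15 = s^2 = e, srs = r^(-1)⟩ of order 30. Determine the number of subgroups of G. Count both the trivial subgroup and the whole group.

28

|G| = 30, so by Lagrange every subgroup order divides 30. Divisors: 1, 2, 3, 5, 6, 10, 15, 30.
Subgroups by order — order 1: 1; order 2: 15; order 3: 1; order 5: 1; order 6: 5; order 10: 3; order 15: 1; order 30: 1.
Total: 1 + 15 + 1 + 1 + 5 + 3 + 1 + 1 = 28.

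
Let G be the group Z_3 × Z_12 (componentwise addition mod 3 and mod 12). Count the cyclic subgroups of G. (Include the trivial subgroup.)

15

A cyclic subgroup of order d is generated by each of its φ(d) elements of order d, so the cyclic subgroups of order d number (#elements of order d)/φ(d).
Cyclic subgroups by order — order 1: 1; order 2: 1; order 3: 4; order 4: 1; order 6: 4; order 12: 4.
Total: 15.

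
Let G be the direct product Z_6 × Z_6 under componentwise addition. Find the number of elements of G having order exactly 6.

An element (a,b) has order lcm(ord(a), ord(b)); count pairs with lcm equal to 6.
Enumerating gives 24 such elements.

24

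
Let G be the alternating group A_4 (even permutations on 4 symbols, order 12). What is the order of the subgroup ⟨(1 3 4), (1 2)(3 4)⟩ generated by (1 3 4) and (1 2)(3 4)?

|⟨(1 3 4)⟩| = 3 and |⟨(1 2)(3 4)⟩| = 2, so |H| is a multiple of lcm(3, 2) = 6 and divides |G| = 12.
Closing {(1 3 4), (1 2)(3 4)} under the group operation gives all of G, so |H| = 12.

12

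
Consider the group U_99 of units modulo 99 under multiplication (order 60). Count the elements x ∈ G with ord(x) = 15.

8

The elements of order 15 are: 4, 16, 25, 31, 49, 58, 70, 97.
That's 8.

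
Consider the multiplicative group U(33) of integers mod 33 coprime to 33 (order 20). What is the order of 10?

Compute successive powers of 10 mod 33: 10, 1; 10^2 ≡ 1 (mod 33).
So |⟨10⟩| = 2.

2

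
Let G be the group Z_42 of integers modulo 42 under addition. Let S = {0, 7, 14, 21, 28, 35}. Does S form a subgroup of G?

|S| = 6 divides |G| = 42, consistent with Lagrange.
S contains the identity, every element's inverse is in S, and S is closed under +: it is a subgroup.
In fact S = ⟨35⟩.

Yes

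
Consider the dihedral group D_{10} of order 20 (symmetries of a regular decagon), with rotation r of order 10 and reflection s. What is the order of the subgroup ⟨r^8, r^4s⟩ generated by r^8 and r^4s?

10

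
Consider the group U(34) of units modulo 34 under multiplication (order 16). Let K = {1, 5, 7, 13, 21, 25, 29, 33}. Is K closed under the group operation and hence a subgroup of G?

No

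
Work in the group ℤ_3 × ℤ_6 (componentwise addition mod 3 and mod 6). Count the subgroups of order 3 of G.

|G| = 18 and 3 | 18, so subgroups of order 3 are possible by Lagrange.
The subgroups of order 3 are: {(0,0), (0,2), (0,4)}; {(0,0), (1,0), (2,0)}; {(0,0), (1,2), (2,4)}; {(0,0), (1,4), (2,2)}.
So G has 4 subgroups of order 3.

4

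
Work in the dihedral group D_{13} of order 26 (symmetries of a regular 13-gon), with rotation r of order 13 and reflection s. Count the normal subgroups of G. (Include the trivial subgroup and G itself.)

3

G has 16 subgroups. Checking conjugation-invariance by order — order 1: 1/1 normal; order 2: 0/13 normal; order 13: 1/1 normal; order 26: 1/1 normal.
Total normal subgroups: 3.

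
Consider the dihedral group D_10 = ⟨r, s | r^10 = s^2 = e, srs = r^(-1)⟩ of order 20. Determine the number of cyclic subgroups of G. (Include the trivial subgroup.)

14

Group the elements of G by the cyclic subgroup they generate; each cyclic subgroup of order d accounts for φ(d) elements.
Cyclic subgroups by order — order 1: 1; order 2: 11; order 5: 1; order 10: 1.
Total: 14.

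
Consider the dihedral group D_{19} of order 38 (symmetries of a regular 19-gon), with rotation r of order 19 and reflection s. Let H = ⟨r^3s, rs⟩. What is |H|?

38

|⟨r^3s⟩| = 2 and |⟨rs⟩| = 2, so |H| is a multiple of lcm(2, 2) = 2 and divides |G| = 38.
Closing {r^3s, rs} under the group operation gives all of G, so |H| = 38.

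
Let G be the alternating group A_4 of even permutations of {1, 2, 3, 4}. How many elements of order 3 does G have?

8

The elements of order 3 are: (2 3 4), (2 4 3), (1 2 3), (1 2 4), (1 3 2), (1 3 4), (1 4 2), (1 4 3).
That's 8.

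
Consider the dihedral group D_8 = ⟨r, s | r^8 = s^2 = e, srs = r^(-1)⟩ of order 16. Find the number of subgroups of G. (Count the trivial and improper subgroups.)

19

|G| = 16, so by Lagrange every subgroup order divides 16. Divisors: 1, 2, 4, 8, 16.
Subgroups by order — order 1: 1; order 2: 9; order 4: 5; order 8: 3; order 16: 1.
Total: 1 + 9 + 5 + 3 + 1 = 19.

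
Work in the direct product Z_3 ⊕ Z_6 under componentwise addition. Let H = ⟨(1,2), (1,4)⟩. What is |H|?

|⟨(1,2)⟩| = 3 and |⟨(1,4)⟩| = 3, so |H| is a multiple of lcm(3, 3) = 3 and divides |G| = 18.
Closing under the operation: H = {(0,0), (0,2), (0,4), (1,0), (1,2), (1,4), (2,0), (2,2), (2,4)}, so |H| = 9.

9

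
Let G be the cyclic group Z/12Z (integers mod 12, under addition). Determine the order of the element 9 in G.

In Z/12Z, the order of an element a is n/gcd(a, n).
gcd(9, 12) = 3, so |⟨9⟩| = 12/3 = 4.

4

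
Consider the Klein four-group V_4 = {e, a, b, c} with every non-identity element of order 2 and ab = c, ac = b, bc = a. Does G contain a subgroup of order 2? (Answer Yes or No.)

Yes

2 | 4. A subgroup of order 2 is {e, a}.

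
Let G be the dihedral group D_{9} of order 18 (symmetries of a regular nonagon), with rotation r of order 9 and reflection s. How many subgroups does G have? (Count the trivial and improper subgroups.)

|G| = 18, so by Lagrange every subgroup order divides 18. Divisors: 1, 2, 3, 6, 9, 18.
Subgroups by order — order 1: 1; order 2: 9; order 3: 1; order 6: 3; order 9: 1; order 18: 1.
Total: 1 + 9 + 1 + 3 + 1 + 1 = 16.

16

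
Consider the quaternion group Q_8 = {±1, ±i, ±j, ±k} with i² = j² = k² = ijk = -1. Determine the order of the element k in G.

4

Computing powers of k: the smallest k with (k)^k = e is k = 4.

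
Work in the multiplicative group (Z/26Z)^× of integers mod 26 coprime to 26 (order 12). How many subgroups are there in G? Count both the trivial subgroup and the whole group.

|G| = 12, so by Lagrange every subgroup order divides 12. Divisors: 1, 2, 3, 4, 6, 12.
Subgroups by order — order 1: 1; order 2: 1; order 3: 1; order 4: 1; order 6: 1; order 12: 1.
Total: 1 + 1 + 1 + 1 + 1 + 1 = 6.

6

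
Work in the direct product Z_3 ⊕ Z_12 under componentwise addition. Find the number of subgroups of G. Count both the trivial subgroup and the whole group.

|G| = 36, so by Lagrange every subgroup order divides 36. Divisors: 1, 2, 3, 4, 6, 9, 12, 18, 36.
Subgroups by order — order 1: 1; order 2: 1; order 3: 4; order 4: 1; order 6: 4; order 9: 1; order 12: 4; order 18: 1; order 36: 1.
Total: 1 + 1 + 4 + 1 + 4 + 1 + 4 + 1 + 1 = 18.

18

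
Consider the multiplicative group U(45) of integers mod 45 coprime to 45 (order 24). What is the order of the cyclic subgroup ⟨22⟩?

12

Compute successive powers of 22 mod 45: 22, 34, 28, 31, 7, 19, 13, 16, …; 22^12 ≡ 1 (mod 45).
So |⟨22⟩| = 12.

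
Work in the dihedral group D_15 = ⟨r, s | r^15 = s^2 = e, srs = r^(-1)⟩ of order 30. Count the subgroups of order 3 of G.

|G| = 30 and 3 | 30, so subgroups of order 3 are possible by Lagrange.
The subgroups of order 3 are: {e, r^5, r^10}.
So G has 1 subgroup of order 3.

1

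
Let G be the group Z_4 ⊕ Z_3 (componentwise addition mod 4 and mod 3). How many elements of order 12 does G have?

An element (a,b) has order lcm(ord(a), ord(b)); count pairs with lcm equal to 12.
Enumerating gives 4 such elements.

4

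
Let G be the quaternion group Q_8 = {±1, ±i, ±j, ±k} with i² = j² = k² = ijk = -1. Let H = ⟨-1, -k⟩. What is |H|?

|⟨-1⟩| = 2 and |⟨-k⟩| = 4, so |H| is a multiple of lcm(2, 4) = 4 and divides |G| = 8.
Closing under the operation: H = {1, -1, k, -k}, so |H| = 4.

4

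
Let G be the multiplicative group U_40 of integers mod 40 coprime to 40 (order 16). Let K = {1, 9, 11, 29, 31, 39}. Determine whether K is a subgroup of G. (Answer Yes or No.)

No

|K| = 6 does not divide |G| = 16, so by Lagrange K is not a subgroup.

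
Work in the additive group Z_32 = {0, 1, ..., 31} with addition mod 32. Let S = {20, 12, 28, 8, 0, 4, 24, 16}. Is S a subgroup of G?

Yes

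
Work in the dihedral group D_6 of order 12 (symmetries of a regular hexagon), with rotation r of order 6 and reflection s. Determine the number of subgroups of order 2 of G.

7

|G| = 12 and 2 | 12, so subgroups of order 2 are possible by Lagrange.
The subgroups of order 2 are: {e, r^2s}; {e, r^3}; {e, r^3s}; {e, r^4s}; … (7 in all).
So G has 7 subgroups of order 2.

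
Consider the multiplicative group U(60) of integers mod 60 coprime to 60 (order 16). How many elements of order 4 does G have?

The elements of order 4 are: 7, 13, 17, 23, 37, 43, 47, 53.
That's 8.

8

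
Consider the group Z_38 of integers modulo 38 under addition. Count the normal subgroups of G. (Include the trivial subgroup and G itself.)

4

G is abelian, so every subgroup is normal.
G has 4 subgroups in total, hence 4 normal subgroups.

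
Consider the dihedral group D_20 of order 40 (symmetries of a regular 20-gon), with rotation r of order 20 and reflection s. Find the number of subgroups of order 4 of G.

11

|G| = 40 and 4 | 40, so subgroups of order 4 are possible by Lagrange.
The subgroups of order 4 are: {e, r^10, s, r^10s}; {e, r^10, rs, r^11s}; {e, r^10, r^2s, r^12s}; {e, r^10, r^3s, r^13s}; … (11 in all).
So G has 11 subgroups of order 4.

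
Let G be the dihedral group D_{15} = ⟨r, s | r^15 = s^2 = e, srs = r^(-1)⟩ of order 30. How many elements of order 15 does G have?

8

The elements of order 15 are: r, r^2, r^4, r^7, r^8, r^11, r^13, r^14.
That's 8.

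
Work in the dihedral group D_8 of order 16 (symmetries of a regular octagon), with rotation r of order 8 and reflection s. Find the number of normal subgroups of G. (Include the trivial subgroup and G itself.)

7

G has 19 subgroups. Checking conjugation-invariance by order — order 1: 1/1 normal; order 2: 1/9 normal; order 4: 1/5 normal; order 8: 3/3 normal; order 16: 1/1 normal.
Total normal subgroups: 7.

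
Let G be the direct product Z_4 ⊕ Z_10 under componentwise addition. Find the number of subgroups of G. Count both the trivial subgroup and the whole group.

16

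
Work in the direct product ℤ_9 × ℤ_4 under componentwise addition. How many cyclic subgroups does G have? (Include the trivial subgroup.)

9

Group the elements of G by the cyclic subgroup they generate; each cyclic subgroup of order d accounts for φ(d) elements.
Cyclic subgroups by order — order 1: 1; order 2: 1; order 3: 1; order 4: 1; order 6: 1; order 9: 1; order 12: 1; order 18: 1; order 36: 1.
Total: 9.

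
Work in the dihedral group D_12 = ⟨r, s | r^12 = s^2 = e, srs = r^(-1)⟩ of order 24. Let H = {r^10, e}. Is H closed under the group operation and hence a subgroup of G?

r^10 ∈ H but its inverse r^2 ∉ H, so H is not a subgroup.

No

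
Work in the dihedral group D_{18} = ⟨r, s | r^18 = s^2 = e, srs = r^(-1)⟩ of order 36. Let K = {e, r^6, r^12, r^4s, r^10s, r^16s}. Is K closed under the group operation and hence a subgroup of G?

|K| = 6 divides |G| = 36, consistent with Lagrange.
K contains the identity, every element's inverse is in K, and K is closed under ·: it is a subgroup.

Yes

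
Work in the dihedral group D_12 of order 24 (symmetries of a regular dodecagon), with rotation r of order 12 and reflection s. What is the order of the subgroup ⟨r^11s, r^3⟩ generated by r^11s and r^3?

8

|⟨r^11s⟩| = 2 and |⟨r^3⟩| = 4, so |H| is a multiple of lcm(2, 4) = 4 and divides |G| = 24.
Closing under the operation: H = {e, r^3, r^6, r^9, r^2s, r^5s, r^8s, r^11s}, so |H| = 8.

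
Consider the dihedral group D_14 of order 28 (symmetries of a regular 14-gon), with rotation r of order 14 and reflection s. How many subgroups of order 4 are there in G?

|G| = 28 and 4 | 28, so subgroups of order 4 are possible by Lagrange.
The subgroups of order 4 are: {e, r^7, r^3s, r^10s}; {e, r^7, r^4s, r^11s}; {e, r^7, r^5s, r^12s}; {e, r^7, r^6s, r^13s}; … (7 in all).
So G has 7 subgroups of order 4.

7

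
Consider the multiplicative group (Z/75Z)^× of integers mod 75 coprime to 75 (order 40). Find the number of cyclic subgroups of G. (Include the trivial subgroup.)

Group the elements of G by the cyclic subgroup they generate; each cyclic subgroup of order d accounts for φ(d) elements.
Cyclic subgroups by order — order 1: 1; order 2: 3; order 4: 2; order 5: 1; order 10: 3; order 20: 2.
Total: 12.

12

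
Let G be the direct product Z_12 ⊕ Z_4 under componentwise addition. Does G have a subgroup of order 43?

No

43 does not divide |G| = 48, so by Lagrange no subgroup of order 43 exists.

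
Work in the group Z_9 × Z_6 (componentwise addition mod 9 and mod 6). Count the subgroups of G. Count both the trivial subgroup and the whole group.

20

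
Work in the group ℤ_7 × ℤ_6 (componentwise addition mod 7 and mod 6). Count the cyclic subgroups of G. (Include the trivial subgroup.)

8

Group the elements of G by the cyclic subgroup they generate; each cyclic subgroup of order d accounts for φ(d) elements.
Cyclic subgroups by order — order 1: 1; order 2: 1; order 3: 1; order 6: 1; order 7: 1; order 14: 1; order 21: 1; order 42: 1.
Total: 8.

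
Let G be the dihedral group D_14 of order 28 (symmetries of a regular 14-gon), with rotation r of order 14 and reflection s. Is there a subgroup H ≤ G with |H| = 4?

4 | 28. A subgroup of order 4 is {e, r^7, r^3s, r^10s}.

Yes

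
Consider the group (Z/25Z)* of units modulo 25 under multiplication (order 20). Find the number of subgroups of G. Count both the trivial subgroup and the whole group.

|G| = 20, so by Lagrange every subgroup order divides 20. Divisors: 1, 2, 4, 5, 10, 20.
Subgroups by order — order 1: 1; order 2: 1; order 4: 1; order 5: 1; order 10: 1; order 20: 1.
Total: 1 + 1 + 1 + 1 + 1 + 1 = 6.

6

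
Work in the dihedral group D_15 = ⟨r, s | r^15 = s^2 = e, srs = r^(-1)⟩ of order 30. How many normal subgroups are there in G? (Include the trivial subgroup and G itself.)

5

G has 28 subgroups. Checking conjugation-invariance by order — order 1: 1/1 normal; order 2: 0/15 normal; order 3: 1/1 normal; order 5: 1/1 normal; order 6: 0/5 normal; order 10: 0/3 normal; order 15: 1/1 normal; order 30: 1/1 normal.
Total normal subgroups: 5.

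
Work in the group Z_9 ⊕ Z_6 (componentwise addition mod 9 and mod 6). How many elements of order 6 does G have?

An element (a,b) has order lcm(ord(a), ord(b)); count pairs with lcm equal to 6.
Enumerating gives 8 such elements.

8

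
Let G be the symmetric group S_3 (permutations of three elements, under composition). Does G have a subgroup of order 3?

Yes

3 | 6. A subgroup of order 3 is {e, (1 2 3), (1 3 2)}.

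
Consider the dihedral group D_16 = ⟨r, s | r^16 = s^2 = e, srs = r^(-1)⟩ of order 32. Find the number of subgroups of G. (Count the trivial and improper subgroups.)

|G| = 32, so by Lagrange every subgroup order divides 32. Divisors: 1, 2, 4, 8, 16, 32.
Subgroups by order — order 1: 1; order 2: 17; order 4: 9; order 8: 5; order 16: 3; order 32: 1.
Total: 1 + 17 + 9 + 5 + 3 + 1 = 36.

36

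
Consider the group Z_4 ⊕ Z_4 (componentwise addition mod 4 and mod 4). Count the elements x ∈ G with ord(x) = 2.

An element (a,b) has order lcm(ord(a), ord(b)); count pairs with lcm equal to 2.
Enumerating gives 3 such elements.

3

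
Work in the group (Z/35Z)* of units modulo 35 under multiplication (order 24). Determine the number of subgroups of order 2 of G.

3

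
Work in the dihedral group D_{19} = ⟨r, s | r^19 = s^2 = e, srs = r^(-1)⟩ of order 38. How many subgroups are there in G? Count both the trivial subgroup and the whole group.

22

|G| = 38, so by Lagrange every subgroup order divides 38. Divisors: 1, 2, 19, 38.
Subgroups by order — order 1: 1; order 2: 19; order 19: 1; order 38: 1.
Total: 1 + 19 + 1 + 1 = 22.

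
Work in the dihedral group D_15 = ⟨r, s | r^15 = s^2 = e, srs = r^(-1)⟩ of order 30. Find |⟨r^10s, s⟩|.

|⟨r^10s⟩| = 2 and |⟨s⟩| = 2, so |H| is a multiple of lcm(2, 2) = 2 and divides |G| = 30.
Closing under the operation: H = {e, r^5, r^10, s, r^5s, r^10s}, so |H| = 6.

6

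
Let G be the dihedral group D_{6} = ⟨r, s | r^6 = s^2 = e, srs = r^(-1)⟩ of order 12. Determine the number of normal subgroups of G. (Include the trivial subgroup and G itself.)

7

G has 16 subgroups. Checking conjugation-invariance by order — order 1: 1/1 normal; order 2: 1/7 normal; order 3: 1/1 normal; order 4: 0/3 normal; order 6: 3/3 normal; order 12: 1/1 normal.
Total normal subgroups: 7.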